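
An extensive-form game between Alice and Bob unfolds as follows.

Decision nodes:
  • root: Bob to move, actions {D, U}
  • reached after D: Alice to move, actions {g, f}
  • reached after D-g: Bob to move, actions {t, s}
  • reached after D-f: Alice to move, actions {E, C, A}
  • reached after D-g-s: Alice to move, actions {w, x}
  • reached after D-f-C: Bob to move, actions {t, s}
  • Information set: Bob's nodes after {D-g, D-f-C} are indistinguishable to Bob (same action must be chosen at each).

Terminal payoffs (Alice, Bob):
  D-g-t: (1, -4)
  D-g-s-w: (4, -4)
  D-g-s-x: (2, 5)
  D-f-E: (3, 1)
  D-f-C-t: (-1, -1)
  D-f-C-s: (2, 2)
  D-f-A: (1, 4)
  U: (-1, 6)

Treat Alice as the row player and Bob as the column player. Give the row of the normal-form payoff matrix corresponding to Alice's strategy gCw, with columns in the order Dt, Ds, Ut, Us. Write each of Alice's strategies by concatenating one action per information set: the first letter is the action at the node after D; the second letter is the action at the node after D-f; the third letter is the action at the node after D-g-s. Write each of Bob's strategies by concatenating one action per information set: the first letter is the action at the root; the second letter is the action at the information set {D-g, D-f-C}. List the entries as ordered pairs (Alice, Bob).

vs Dt: Bob plays D → Alice plays g at [D] → Bob plays t at [D-g] → (1, -4)
vs Ds: Bob plays D → Alice plays g at [D] → Bob plays s at [D-g] → Alice plays w at [D-g-s] → (4, -4)
vs Ut: Bob plays U → (-1, 6)
vs Us: Bob plays U → (-1, 6)

(1,-4) (4,-4) (-1,6) (-1,6)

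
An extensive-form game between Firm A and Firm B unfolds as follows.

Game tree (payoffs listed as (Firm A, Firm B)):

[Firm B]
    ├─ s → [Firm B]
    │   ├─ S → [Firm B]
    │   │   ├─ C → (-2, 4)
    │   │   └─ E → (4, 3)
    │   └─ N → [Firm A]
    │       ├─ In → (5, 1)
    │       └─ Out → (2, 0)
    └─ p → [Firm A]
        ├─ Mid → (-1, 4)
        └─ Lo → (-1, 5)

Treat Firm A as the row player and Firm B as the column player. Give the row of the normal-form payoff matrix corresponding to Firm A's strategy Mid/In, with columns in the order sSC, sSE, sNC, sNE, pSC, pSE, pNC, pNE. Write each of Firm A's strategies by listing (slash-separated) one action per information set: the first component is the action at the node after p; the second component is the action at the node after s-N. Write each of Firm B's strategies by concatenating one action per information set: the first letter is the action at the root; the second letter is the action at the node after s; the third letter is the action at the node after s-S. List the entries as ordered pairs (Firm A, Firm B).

vs sSC: Firm B plays s → Firm B plays S at [s] → Firm B plays C at [s-S] → (-2, 4)
vs sSE: Firm B plays s → Firm B plays S at [s] → Firm B plays E at [s-S] → (4, 3)
vs sNC: Firm B plays s → Firm B plays N at [s] → Firm A plays In at [s-N] → (5, 1)
vs sNE: Firm B plays s → Firm B plays N at [s] → Firm A plays In at [s-N] → (5, 1)
vs pSC: Firm B plays p → Firm A plays Mid at [p] → (-1, 4)
vs pSE: Firm B plays p → Firm A plays Mid at [p] → (-1, 4)
vs pNC: Firm B plays p → Firm A plays Mid at [p] → (-1, 4)
vs pNE: Firm B plays p → Firm A plays Mid at [p] → (-1, 4)

(-2,4) (4,3) (5,1) (5,1) (-1,4) (-1,4) (-1,4) (-1,4)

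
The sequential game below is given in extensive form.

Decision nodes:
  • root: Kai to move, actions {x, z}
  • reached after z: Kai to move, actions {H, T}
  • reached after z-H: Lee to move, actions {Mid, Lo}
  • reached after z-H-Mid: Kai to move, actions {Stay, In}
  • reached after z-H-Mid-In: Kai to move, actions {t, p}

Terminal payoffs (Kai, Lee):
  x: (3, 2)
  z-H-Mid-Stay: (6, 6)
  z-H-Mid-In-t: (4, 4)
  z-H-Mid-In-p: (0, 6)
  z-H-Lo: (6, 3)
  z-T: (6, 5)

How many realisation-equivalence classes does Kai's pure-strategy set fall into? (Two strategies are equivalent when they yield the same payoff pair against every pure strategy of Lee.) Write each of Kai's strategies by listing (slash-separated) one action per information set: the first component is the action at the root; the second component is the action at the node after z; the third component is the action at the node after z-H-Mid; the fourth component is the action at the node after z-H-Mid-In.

5

Kai has 16 pure strategies: x/H/Stay/t, x/H/Stay/p, x/H/In/t, x/H/In/p, x/T/Stay/t, x/T/Stay/p, x/T/In/t, x/T/In/p, z/H/Stay/t, z/H/Stay/p, z/H/In/t, z/H/In/p, z/T/Stay/t, z/T/Stay/p, z/T/In/t, z/T/In/p. Columns: Mid, Lo.
{x/H/Stay/t, x/H/Stay/p, x/H/In/t, x/H/In/p, x/T/Stay/t, x/T/Stay/p, x/T/In/t, x/T/In/p} → row (3,2) (3,2)
{z/H/Stay/t, z/H/Stay/p} → row (6,6) (6,3)
{z/H/In/t} → row (4,4) (6,3)
{z/H/In/p} → row (0,6) (6,3)
{z/T/Stay/t, z/T/Stay/p, z/T/In/t, z/T/In/p} → row (6,5) (6,5)
That's 5 distinct rows out of 16 strategies.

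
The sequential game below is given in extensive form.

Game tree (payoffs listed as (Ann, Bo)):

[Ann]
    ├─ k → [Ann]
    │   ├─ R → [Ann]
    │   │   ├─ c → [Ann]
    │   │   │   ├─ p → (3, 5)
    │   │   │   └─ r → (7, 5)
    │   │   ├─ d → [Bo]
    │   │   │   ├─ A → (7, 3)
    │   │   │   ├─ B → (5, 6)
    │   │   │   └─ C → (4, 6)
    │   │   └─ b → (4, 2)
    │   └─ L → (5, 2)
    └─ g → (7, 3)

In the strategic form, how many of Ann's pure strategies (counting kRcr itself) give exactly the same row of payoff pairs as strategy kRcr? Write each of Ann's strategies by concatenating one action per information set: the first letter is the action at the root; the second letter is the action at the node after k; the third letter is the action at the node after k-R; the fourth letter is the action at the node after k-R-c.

1

Row for kRcr (columns A, B, C): (7,5) (7,5) (7,5).
Every one of Ann's information sets is on the play path for some reply by Bo when Ann follows kRcr.
Changing the action at any of them therefore changes at least one column, so only kRcr itself gives this row.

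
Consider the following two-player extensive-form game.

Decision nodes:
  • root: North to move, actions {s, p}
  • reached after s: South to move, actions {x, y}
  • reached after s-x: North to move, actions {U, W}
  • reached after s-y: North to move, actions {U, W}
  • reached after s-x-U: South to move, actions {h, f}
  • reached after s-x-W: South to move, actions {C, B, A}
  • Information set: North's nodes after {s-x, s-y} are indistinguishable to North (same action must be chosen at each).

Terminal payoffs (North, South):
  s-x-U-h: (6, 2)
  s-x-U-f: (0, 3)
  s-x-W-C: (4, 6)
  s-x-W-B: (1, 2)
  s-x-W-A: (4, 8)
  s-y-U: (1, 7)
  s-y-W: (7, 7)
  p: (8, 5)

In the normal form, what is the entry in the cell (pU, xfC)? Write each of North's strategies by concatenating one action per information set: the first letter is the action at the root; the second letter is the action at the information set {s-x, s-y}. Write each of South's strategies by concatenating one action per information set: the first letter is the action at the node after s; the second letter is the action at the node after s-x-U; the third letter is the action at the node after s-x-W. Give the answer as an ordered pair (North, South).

(8, 5)

Trace the play path from the root:
  North plays p
→ terminal payoff (8, 5).
(North's choice at the information set {s-x, s-y} is never reached on this path, so it doesn't affect the outcome.)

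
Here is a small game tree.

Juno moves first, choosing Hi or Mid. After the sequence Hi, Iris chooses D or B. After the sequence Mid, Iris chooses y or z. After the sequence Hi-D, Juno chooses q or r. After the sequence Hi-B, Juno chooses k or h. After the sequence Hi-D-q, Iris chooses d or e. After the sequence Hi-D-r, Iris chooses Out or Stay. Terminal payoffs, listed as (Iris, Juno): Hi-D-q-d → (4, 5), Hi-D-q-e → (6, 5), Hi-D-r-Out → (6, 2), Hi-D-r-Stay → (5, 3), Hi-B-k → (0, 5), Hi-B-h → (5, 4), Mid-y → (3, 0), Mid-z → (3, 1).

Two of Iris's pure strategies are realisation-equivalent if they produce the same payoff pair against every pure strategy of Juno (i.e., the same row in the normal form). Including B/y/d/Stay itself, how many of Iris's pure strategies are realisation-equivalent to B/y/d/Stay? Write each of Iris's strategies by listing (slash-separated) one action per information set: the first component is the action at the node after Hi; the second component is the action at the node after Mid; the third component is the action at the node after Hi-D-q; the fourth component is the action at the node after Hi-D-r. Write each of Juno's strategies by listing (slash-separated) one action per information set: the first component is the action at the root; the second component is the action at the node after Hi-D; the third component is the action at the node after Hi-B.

Row for B/y/d/Stay (columns Hi/q/k, Hi/q/h, Hi/r/k, Hi/r/h, Mid/q/k, Mid/q/h, Mid/r/k, Mid/r/h): (0,5) (5,4) (0,5) (5,4) (3,0) (3,0) (3,0) (3,0).
Under B/y/d/Stay, Iris's choice at the node after Hi-D-q and at the node after Hi-D-r can never be reached regardless of what Juno does, so varying those choices leaves every outcome unchanged.
Holding the reachable choices fixed and varying the unreachable ones freely already gives 2 × 2 = 4 equivalent strategies.
No other strategy reproduces this row, so those 4 are the full class: B/y/d/Out, B/y/d/Stay, B/y/e/Out, B/y/e/Stay.

4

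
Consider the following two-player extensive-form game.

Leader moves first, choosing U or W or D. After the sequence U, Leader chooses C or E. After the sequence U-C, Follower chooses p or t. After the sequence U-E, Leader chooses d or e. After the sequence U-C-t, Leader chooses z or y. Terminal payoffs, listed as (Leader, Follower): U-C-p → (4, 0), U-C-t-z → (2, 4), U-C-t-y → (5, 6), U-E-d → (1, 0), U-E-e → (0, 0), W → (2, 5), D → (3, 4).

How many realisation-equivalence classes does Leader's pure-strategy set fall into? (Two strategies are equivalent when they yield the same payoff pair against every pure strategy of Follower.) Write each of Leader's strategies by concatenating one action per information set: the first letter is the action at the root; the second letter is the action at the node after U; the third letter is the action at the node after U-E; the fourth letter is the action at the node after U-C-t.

Leader has 24 pure strategies: UCdz, UCdy, UCez, UCey, UEdz, UEdy, UEez, UEey, WCdz, WCdy, WCez, WCey, WEdz, WEdy, WEez, WEey, DCdz, DCdy, DCez, DCey, DEdz, DEdy, DEez, DEey. Columns: p, t.
{UCdz, UCez} → row (4,0) (2,4)
{UCdy, UCey} → row (4,0) (5,6)
{UEdz, UEdy} → row (1,0) (1,0)
{UEez, UEey} → row (0,0) (0,0)
{WCdz, WCdy, WCez, WCey, WEdz, WEdy, WEez, WEey} → row (2,5) (2,5)
{DCdz, DCdy, DCez, DCey, DEdz, DEdy, DEez, DEey} → row (3,4) (3,4)
That's 6 distinct rows out of 24 strategies.

6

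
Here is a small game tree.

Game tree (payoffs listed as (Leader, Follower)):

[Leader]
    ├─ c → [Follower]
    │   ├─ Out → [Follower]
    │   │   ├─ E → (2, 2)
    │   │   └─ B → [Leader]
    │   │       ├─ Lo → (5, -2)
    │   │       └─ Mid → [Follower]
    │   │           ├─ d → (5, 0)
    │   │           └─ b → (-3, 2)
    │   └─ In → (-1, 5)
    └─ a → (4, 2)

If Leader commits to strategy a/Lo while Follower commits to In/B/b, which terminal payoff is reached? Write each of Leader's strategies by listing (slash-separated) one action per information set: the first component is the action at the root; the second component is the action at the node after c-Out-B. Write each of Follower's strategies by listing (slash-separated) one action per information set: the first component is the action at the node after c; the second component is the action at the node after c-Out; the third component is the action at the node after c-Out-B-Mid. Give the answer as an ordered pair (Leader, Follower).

(4, 2)

Trace the play path from the root:
  Leader plays a
→ terminal payoff (4, 2).
(Leader's choice at the node after c-Out-B is never reached on this path, so it doesn't affect the outcome.)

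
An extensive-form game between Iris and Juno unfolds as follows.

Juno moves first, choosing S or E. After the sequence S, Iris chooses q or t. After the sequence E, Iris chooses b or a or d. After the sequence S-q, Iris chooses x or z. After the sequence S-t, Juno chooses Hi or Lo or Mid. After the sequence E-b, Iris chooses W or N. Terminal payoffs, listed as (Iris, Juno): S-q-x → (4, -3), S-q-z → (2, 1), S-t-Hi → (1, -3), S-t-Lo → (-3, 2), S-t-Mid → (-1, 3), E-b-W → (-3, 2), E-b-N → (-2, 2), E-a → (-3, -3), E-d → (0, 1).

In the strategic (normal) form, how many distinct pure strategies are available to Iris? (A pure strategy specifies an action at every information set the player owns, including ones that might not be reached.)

24

Iris owns the node after S with actions {q, t} — two choices.
Iris owns the node after E with actions {b, a, d} — three choices.
Iris owns the node after S-q with actions {x, z} — two choices.
Iris owns the node after E-b with actions {W, N} — two choices.
A pure strategy fixes one action at each information set independently, so the count is the product 2 × 3 × 2 × 2 = 24.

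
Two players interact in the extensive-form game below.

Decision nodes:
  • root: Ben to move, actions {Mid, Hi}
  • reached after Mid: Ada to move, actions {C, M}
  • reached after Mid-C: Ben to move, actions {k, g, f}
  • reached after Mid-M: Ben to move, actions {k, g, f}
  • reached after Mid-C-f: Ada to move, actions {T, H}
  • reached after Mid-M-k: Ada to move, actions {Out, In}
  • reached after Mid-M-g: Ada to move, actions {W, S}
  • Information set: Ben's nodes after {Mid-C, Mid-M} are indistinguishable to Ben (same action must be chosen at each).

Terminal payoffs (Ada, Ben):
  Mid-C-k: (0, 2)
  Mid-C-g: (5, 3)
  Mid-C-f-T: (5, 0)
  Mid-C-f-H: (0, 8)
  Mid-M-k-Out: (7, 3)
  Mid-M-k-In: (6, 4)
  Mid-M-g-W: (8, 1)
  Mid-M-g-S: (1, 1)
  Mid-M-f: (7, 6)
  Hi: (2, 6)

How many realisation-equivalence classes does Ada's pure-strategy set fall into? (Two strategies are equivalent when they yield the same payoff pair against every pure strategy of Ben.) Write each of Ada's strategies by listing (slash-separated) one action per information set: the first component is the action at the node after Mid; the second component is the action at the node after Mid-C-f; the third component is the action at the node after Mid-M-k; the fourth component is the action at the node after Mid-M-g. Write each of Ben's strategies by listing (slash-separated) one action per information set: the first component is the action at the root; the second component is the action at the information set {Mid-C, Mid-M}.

Ada has 16 pure strategies: C/T/Out/W, C/T/Out/S, C/T/In/W, C/T/In/S, C/H/Out/W, C/H/Out/S, C/H/In/W, C/H/In/S, M/T/Out/W, M/T/Out/S, M/T/In/W, M/T/In/S, M/H/Out/W, M/H/Out/S, M/H/In/W, M/H/In/S. Columns: Mid/k, Mid/g, Mid/f, Hi/k, Hi/g, Hi/f.
{C/T/Out/W, C/T/Out/S, C/T/In/W, C/T/In/S} → row (0,2) (5,3) (5,0) (2,6) (2,6) (2,6)
{C/H/Out/W, C/H/Out/S, C/H/In/W, C/H/In/S} → row (0,2) (5,3) (0,8) (2,6) (2,6) (2,6)
{M/T/Out/W, M/H/Out/W} → row (7,3) (8,1) (7,6) (2,6) (2,6) (2,6)
{M/T/Out/S, M/H/Out/S} → row (7,3) (1,1) (7,6) (2,6) (2,6) (2,6)
{M/T/In/W, M/H/In/W} → row (6,4) (8,1) (7,6) (2,6) (2,6) (2,6)
{M/T/In/S, M/H/In/S} → row (6,4) (1,1) (7,6) (2,6) (2,6) (2,6)
That's 6 distinct rows out of 16 strategies.

6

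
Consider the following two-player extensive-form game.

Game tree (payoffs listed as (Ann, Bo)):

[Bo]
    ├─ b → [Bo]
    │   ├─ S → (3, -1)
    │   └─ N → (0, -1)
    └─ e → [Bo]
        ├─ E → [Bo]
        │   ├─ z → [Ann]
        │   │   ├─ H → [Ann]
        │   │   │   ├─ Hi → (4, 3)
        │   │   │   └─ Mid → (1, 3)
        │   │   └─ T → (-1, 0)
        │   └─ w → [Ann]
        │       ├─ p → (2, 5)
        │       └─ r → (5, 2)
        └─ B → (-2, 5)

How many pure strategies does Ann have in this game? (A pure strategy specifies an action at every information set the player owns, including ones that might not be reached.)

8

Ann owns the node after e-E-z with actions {H, T} — two choices.
Ann owns the node after e-E-w with actions {p, r} — two choices.
Ann owns the node after e-E-z-H with actions {Hi, Mid} — two choices.
A pure strategy fixes one action at each information set independently, so the count is the product 2 × 2 × 2 = 8.
(For reference, Bo has 16 pure strategies, giving a 8×16 normal-form matrix.)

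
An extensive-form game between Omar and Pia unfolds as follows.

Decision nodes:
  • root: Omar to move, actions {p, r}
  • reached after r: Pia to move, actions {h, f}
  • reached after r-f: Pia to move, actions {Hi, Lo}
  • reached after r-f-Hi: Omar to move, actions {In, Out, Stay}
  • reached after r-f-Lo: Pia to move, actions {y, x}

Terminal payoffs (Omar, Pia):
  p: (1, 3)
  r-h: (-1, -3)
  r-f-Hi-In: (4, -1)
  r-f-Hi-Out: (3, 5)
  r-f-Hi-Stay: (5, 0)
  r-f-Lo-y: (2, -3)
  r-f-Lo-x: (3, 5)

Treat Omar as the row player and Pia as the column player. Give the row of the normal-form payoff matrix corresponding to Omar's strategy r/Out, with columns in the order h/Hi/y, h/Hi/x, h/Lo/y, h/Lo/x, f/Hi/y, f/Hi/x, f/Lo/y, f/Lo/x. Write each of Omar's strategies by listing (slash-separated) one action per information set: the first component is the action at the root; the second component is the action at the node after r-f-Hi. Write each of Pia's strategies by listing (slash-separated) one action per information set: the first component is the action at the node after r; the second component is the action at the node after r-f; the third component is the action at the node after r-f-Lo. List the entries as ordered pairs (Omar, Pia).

(-1,-3) (-1,-3) (-1,-3) (-1,-3) (3,5) (3,5) (2,-3) (3,5)

vs h/Hi/y: Omar plays r → Pia plays h at [r] → (-1, -3)
vs h/Hi/x: Omar plays r → Pia plays h at [r] → (-1, -3)
vs h/Lo/y: Omar plays r → Pia plays h at [r] → (-1, -3)
vs h/Lo/x: Omar plays r → Pia plays h at [r] → (-1, -3)
vs f/Hi/y: Omar plays r → Pia plays f at [r] → Pia plays Hi at [r-f] → Omar plays Out at [r-f-Hi] → (3, 5)
vs f/Hi/x: Omar plays r → Pia plays f at [r] → Pia plays Hi at [r-f] → Omar plays Out at [r-f-Hi] → (3, 5)
vs f/Lo/y: Omar plays r → Pia plays f at [r] → Pia plays Lo at [r-f] → Pia plays y at [r-f-Lo] → (2, -3)
vs f/Lo/x: Omar plays r → Pia plays f at [r] → Pia plays Lo at [r-f] → Pia plays x at [r-f-Lo] → (3, 5)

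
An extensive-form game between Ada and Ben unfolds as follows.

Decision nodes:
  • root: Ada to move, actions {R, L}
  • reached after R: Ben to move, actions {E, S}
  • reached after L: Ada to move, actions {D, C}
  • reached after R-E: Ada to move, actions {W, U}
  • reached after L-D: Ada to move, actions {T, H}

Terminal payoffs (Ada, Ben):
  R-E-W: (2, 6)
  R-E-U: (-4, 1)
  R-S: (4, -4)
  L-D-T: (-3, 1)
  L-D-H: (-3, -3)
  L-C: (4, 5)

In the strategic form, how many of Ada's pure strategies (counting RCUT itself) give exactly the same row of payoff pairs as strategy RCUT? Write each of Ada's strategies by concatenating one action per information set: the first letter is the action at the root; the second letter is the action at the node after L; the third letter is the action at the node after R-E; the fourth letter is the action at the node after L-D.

4

Row for RCUT (columns E, S): (-4,1) (4,-4).
Under RCUT, Ada's choice at the node after L and at the node after L-D can never be reached regardless of what Ben does, so varying those choices leaves every outcome unchanged.
Holding the reachable choices fixed and varying the unreachable ones freely already gives 2 × 2 = 4 equivalent strategies.
No other strategy reproduces this row, so those 4 are the full class: RDUT, RDUH, RCUT, RCUH.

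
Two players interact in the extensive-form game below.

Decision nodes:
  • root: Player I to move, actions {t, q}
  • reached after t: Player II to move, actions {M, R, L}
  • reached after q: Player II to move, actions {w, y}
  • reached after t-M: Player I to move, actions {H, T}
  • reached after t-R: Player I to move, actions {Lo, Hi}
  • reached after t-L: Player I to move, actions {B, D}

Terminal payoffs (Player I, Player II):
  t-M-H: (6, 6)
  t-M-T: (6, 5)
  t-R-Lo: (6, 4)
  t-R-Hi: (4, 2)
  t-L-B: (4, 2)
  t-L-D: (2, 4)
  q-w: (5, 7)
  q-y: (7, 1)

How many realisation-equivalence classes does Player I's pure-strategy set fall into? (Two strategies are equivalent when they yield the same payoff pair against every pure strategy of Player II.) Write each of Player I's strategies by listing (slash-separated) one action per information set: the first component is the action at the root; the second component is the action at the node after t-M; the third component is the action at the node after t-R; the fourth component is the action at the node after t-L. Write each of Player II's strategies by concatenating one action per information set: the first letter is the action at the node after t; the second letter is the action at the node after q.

Player I has 16 pure strategies: t/H/Lo/B, t/H/Lo/D, t/H/Hi/B, t/H/Hi/D, t/T/Lo/B, t/T/Lo/D, t/T/Hi/B, t/T/Hi/D, q/H/Lo/B, q/H/Lo/D, q/H/Hi/B, q/H/Hi/D, q/T/Lo/B, q/T/Lo/D, q/T/Hi/B, q/T/Hi/D. Columns: Mw, My, Rw, Ry, Lw, Ly.
{t/H/Lo/B} → row (6,6) (6,6) (6,4) (6,4) (4,2) (4,2)
{t/H/Lo/D} → row (6,6) (6,6) (6,4) (6,4) (2,4) (2,4)
{t/H/Hi/B} → row (6,6) (6,6) (4,2) (4,2) (4,2) (4,2)
{t/H/Hi/D} → row (6,6) (6,6) (4,2) (4,2) (2,4) (2,4)
{t/T/Lo/B} → row (6,5) (6,5) (6,4) (6,4) (4,2) (4,2)
{t/T/Lo/D} → row (6,5) (6,5) (6,4) (6,4) (2,4) (2,4)
{t/T/Hi/B} → row (6,5) (6,5) (4,2) (4,2) (4,2) (4,2)
{t/T/Hi/D} → row (6,5) (6,5) (4,2) (4,2) (2,4) (2,4)
{q/H/Lo/B, q/H/Lo/D, q/H/Hi/B, q/H/Hi/D, q/T/Lo/B, q/T/Lo/D, q/T/Hi/B, q/T/Hi/D} → row (5,7) (7,1) (5,7) (7,1) (5,7) (7,1)
That's 9 distinct rows out of 16 strategies.

9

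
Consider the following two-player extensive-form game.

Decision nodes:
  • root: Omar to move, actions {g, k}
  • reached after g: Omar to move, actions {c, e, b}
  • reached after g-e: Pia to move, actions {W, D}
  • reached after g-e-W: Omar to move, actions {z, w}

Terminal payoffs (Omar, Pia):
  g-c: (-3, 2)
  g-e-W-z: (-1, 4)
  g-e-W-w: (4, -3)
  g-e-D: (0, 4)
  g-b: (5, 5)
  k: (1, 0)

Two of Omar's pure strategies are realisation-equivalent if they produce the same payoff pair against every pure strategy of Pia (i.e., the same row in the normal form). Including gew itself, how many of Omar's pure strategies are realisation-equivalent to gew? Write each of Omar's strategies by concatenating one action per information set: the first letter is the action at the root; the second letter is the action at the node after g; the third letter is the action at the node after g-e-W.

1

Row for gew (columns W, D): (4,-3) (0,4).
Every one of Omar's information sets is on the play path for some reply by Pia when Omar follows gew.
Changing the action at any of them therefore changes at least one column, so only gew itself gives this row.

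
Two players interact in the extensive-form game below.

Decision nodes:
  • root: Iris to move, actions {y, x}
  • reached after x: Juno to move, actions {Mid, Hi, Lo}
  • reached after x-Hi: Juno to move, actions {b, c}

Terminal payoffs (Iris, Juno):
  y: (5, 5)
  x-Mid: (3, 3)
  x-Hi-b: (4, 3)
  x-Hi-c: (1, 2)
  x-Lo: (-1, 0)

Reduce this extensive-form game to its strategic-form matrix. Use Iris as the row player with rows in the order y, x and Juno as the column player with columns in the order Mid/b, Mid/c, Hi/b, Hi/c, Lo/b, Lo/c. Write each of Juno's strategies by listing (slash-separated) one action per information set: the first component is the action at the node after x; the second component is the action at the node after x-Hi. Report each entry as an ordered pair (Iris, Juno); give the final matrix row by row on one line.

y: (5,5) (5,5) (5,5) (5,5) (5,5) (5,5) | x: (3,3) (3,3) (4,3) (1,2) (-1,0) (-1,0)

        Mid/b    Mid/c     Hi/b     Hi/c     Lo/b     Lo/c
   y    (5,5)    (5,5)    (5,5)    (5,5)    (5,5)    (5,5)
   x    (3,3)    (3,3)    (4,3)    (1,2)   (-1,0)   (-1,0)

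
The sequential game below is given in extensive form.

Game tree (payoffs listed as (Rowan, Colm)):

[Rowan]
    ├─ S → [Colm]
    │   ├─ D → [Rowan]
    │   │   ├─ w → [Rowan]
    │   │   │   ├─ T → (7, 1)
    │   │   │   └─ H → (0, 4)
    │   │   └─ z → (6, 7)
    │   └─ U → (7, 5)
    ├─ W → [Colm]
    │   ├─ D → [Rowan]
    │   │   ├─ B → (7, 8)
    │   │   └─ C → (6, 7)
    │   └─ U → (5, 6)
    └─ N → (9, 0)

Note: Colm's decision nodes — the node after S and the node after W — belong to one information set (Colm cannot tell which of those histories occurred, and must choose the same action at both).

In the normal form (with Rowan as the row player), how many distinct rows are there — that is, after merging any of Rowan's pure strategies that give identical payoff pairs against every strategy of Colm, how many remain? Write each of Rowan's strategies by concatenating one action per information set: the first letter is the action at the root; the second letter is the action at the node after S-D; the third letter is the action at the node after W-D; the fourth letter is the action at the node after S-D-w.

6

Rowan has 24 pure strategies: SwBT, SwBH, SwCT, SwCH, SzBT, SzBH, SzCT, SzCH, WwBT, WwBH, WwCT, WwCH, WzBT, WzBH, WzCT, WzCH, NwBT, NwBH, NwCT, NwCH, NzBT, NzBH, NzCT, NzCH. Columns: D, U.
{SwBT, SwCT} → row (7,1) (7,5)
{SwBH, SwCH} → row (0,4) (7,5)
{SzBT, SzBH, SzCT, SzCH} → row (6,7) (7,5)
{WwBT, WwBH, WzBT, WzBH} → row (7,8) (5,6)
{WwCT, WwCH, WzCT, WzCH} → row (6,7) (5,6)
{NwBT, NwBH, NwCT, NwCH, NzBT, NzBH, NzCT, NzCH} → row (9,0) (9,0)
That's 6 distinct rows out of 24 strategies.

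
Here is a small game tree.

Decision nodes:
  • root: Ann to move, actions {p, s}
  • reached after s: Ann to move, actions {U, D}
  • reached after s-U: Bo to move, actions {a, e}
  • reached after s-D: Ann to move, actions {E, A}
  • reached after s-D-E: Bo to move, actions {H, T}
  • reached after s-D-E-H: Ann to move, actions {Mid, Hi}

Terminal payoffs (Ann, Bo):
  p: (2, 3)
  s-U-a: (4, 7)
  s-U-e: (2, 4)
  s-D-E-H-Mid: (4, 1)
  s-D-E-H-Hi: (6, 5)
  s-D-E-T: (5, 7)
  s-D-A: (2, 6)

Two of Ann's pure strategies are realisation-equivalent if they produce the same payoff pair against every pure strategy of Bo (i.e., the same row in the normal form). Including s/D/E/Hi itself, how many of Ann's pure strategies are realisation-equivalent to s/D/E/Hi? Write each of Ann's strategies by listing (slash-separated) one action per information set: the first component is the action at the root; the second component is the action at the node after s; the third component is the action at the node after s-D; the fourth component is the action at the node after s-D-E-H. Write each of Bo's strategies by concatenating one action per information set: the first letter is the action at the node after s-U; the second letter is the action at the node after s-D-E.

1

Row for s/D/E/Hi (columns aH, aT, eH, eT): (6,5) (5,7) (6,5) (5,7).
Every one of Ann's information sets is on the play path for some reply by Bo when Ann follows s/D/E/Hi.
Changing the action at any of them therefore changes at least one column, so only s/D/E/Hi itself gives this row.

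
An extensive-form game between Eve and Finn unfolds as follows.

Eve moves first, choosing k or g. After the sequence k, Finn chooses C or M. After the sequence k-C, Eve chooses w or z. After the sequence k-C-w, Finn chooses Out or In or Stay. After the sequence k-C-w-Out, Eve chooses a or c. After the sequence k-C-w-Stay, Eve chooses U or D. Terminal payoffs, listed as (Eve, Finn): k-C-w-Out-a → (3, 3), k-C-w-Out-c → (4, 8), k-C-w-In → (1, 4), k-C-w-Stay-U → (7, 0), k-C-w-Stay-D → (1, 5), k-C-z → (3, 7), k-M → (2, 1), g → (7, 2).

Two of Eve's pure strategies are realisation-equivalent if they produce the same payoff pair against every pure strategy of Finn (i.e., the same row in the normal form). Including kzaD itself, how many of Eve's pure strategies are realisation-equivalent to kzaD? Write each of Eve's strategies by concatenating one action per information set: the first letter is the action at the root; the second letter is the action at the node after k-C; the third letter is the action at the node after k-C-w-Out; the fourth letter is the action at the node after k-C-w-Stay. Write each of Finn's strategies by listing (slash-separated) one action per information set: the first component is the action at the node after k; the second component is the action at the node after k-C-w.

4

Row for kzaD (columns C/Out, C/In, C/Stay, M/Out, M/In, M/Stay): (3,7) (3,7) (3,7) (2,1) (2,1) (2,1).
Under kzaD, Eve's choice at the node after k-C-w-Out and at the node after k-C-w-Stay can never be reached regardless of what Finn does, so varying those choices leaves every outcome unchanged.
Holding the reachable choices fixed and varying the unreachable ones freely already gives 2 × 2 = 4 equivalent strategies.
No other strategy reproduces this row, so those 4 are the full class: kzaU, kzaD, kzcU, kzcD.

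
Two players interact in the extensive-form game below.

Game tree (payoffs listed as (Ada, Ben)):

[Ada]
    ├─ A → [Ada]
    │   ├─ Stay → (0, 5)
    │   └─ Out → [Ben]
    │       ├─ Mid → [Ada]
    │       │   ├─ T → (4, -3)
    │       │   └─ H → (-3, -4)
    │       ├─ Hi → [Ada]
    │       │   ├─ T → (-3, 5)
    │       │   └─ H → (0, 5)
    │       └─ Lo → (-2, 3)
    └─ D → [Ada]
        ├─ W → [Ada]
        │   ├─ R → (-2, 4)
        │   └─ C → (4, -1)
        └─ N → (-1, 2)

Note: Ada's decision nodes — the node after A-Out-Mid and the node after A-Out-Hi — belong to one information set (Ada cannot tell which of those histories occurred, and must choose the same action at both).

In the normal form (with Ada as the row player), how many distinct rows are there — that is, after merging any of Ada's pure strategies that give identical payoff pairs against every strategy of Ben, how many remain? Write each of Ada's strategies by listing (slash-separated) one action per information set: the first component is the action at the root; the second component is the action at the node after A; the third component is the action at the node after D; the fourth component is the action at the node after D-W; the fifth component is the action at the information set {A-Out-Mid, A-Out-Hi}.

6

Ada has 32 pure strategies: A/Stay/W/R/T, A/Stay/W/R/H, A/Stay/W/C/T, A/Stay/W/C/H, A/Stay/N/R/T, A/Stay/N/R/H, A/Stay/N/C/T, A/Stay/N/C/H, A/Out/W/R/T, A/Out/W/R/H, A/Out/W/C/T, A/Out/W/C/H, A/Out/N/R/T, A/Out/N/R/H, A/Out/N/C/T, A/Out/N/C/H, D/Stay/W/R/T, D/Stay/W/R/H, D/Stay/W/C/T, D/Stay/W/C/H, D/Stay/N/R/T, D/Stay/N/R/H, D/Stay/N/C/T, D/Stay/N/C/H, D/Out/W/R/T, D/Out/W/R/H, D/Out/W/C/T, D/Out/W/C/H, D/Out/N/R/T, D/Out/N/R/H, D/Out/N/C/T, D/Out/N/C/H. Columns: Mid, Hi, Lo.
{A/Stay/W/R/T, A/Stay/W/R/H, A/Stay/W/C/T, A/Stay/W/C/H, A/Stay/N/R/T, A/Stay/N/R/H, A/Stay/N/C/T, A/Stay/N/C/H} → row (0,5) (0,5) (0,5)
{A/Out/W/R/T, A/Out/W/C/T, A/Out/N/R/T, A/Out/N/C/T} → row (4,-3) (-3,5) (-2,3)
{A/Out/W/R/H, A/Out/W/C/H, A/Out/N/R/H, A/Out/N/C/H} → row (-3,-4) (0,5) (-2,3)
{D/Stay/W/R/T, D/Stay/W/R/H, D/Out/W/R/T, D/Out/W/R/H} → row (-2,4) (-2,4) (-2,4)
{D/Stay/W/C/T, D/Stay/W/C/H, D/Out/W/C/T, D/Out/W/C/H} → row (4,-1) (4,-1) (4,-1)
{D/Stay/N/R/T, D/Stay/N/R/H, D/Stay/N/C/T, D/Stay/N/C/H, D/Out/N/R/T, D/Out/N/R/H, D/Out/N/C/T, D/Out/N/C/H} → row (-1,2) (-1,2) (-1,2)
That's 6 distinct rows out of 32 strategies.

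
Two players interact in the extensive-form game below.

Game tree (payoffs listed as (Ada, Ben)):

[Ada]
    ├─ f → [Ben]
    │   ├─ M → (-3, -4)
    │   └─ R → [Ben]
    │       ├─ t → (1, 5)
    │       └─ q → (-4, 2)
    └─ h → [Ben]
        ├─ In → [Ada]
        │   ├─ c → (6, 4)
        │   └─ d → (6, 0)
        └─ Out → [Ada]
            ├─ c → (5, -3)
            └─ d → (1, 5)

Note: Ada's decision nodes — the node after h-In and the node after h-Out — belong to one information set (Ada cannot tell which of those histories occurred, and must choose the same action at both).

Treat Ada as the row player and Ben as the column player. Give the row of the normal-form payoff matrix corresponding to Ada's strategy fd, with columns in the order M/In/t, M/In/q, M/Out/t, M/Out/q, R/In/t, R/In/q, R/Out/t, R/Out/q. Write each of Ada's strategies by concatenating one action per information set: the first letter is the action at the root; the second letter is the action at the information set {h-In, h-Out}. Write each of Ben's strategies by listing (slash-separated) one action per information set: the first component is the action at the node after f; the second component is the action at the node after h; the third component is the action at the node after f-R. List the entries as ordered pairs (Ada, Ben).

(-3,-4) (-3,-4) (-3,-4) (-3,-4) (1,5) (-4,2) (1,5) (-4,2)

vs M/In/t: Ada plays f → Ben plays M at [f] → (-3, -4)
vs M/In/q: Ada plays f → Ben plays M at [f] → (-3, -4)
vs M/Out/t: Ada plays f → Ben plays M at [f] → (-3, -4)
vs M/Out/q: Ada plays f → Ben plays M at [f] → (-3, -4)
vs R/In/t: Ada plays f → Ben plays R at [f] → Ben plays t at [f-R] → (1, 5)
vs R/In/q: Ada plays f → Ben plays R at [f] → Ben plays q at [f-R] → (-4, 2)
vs R/Out/t: Ada plays f → Ben plays R at [f] → Ben plays t at [f-R] → (1, 5)
vs R/Out/q: Ada plays f → Ben plays R at [f] → Ben plays q at [f-R] → (-4, 2)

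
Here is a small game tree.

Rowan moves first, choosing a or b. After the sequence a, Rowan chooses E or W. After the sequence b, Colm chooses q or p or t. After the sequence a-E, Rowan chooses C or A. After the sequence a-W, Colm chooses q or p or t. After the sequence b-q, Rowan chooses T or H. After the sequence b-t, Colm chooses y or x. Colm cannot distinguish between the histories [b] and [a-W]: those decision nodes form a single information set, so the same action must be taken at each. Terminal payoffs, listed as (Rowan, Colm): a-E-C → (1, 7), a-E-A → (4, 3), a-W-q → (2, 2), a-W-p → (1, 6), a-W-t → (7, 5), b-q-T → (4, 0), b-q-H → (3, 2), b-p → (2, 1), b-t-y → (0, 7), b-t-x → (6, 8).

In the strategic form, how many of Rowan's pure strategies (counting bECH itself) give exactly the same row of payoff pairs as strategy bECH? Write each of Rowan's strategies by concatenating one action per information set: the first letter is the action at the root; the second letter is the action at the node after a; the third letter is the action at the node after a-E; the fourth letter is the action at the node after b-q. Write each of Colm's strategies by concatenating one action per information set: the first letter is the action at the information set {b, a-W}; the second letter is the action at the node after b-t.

4

Row for bECH (columns qy, qx, py, px, ty, tx): (3,2) (3,2) (2,1) (2,1) (0,7) (6,8).
Under bECH, Rowan's choice at the node after a and at the node after a-E can never be reached regardless of what Colm does, so varying those choices leaves every outcome unchanged.
Holding the reachable choices fixed and varying the unreachable ones freely already gives 2 × 2 = 4 equivalent strategies.
No other strategy reproduces this row, so those 4 are the full class: bECH, bEAH, bWCH, bWAH.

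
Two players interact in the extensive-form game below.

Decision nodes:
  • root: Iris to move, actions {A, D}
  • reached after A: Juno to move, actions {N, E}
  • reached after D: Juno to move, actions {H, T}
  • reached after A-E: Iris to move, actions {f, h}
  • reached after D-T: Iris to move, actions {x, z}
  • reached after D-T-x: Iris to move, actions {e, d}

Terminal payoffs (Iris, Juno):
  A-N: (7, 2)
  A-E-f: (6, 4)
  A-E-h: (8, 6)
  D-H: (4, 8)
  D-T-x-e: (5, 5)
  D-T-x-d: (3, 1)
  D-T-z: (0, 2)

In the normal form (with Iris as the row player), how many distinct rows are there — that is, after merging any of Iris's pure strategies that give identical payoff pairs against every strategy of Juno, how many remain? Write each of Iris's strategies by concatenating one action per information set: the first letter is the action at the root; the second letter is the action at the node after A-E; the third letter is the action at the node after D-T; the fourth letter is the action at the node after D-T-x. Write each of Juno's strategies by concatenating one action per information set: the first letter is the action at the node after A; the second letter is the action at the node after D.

Iris has 16 pure strategies: Afxe, Afxd, Afze, Afzd, Ahxe, Ahxd, Ahze, Ahzd, Dfxe, Dfxd, Dfze, Dfzd, Dhxe, Dhxd, Dhze, Dhzd. Columns: NH, NT, EH, ET.
{Afxe, Afxd, Afze, Afzd} → row (7,2) (7,2) (6,4) (6,4)
{Ahxe, Ahxd, Ahze, Ahzd} → row (7,2) (7,2) (8,6) (8,6)
{Dfxe, Dhxe} → row (4,8) (5,5) (4,8) (5,5)
{Dfxd, Dhxd} → row (4,8) (3,1) (4,8) (3,1)
{Dfze, Dfzd, Dhze, Dhzd} → row (4,8) (0,2) (4,8) (0,2)
That's 5 distinct rows out of 16 strategies.

5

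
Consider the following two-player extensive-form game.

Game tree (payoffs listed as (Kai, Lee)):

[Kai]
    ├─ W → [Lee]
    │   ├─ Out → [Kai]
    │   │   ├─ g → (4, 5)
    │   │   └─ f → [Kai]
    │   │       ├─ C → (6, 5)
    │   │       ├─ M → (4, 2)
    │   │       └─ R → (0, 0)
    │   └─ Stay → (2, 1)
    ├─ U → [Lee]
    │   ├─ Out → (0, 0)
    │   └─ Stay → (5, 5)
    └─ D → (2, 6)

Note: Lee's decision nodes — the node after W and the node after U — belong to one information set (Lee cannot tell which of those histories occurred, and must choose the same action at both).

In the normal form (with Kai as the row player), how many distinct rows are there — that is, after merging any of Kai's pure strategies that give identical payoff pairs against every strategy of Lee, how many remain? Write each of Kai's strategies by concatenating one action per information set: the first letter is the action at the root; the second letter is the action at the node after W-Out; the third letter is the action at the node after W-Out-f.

6

Kai has 18 pure strategies: WgC, WgM, WgR, WfC, WfM, WfR, UgC, UgM, UgR, UfC, UfM, UfR, DgC, DgM, DgR, DfC, DfM, DfR. Columns: Out, Stay.
{WgC, WgM, WgR} → row (4,5) (2,1)
{WfC} → row (6,5) (2,1)
{WfM} → row (4,2) (2,1)
{WfR} → row (0,0) (2,1)
{UgC, UgM, UgR, UfC, UfM, UfR} → row (0,0) (5,5)
{DgC, DgM, DgR, DfC, DfM, DfR} → row (2,6) (2,6)
That's 6 distinct rows out of 18 strategies.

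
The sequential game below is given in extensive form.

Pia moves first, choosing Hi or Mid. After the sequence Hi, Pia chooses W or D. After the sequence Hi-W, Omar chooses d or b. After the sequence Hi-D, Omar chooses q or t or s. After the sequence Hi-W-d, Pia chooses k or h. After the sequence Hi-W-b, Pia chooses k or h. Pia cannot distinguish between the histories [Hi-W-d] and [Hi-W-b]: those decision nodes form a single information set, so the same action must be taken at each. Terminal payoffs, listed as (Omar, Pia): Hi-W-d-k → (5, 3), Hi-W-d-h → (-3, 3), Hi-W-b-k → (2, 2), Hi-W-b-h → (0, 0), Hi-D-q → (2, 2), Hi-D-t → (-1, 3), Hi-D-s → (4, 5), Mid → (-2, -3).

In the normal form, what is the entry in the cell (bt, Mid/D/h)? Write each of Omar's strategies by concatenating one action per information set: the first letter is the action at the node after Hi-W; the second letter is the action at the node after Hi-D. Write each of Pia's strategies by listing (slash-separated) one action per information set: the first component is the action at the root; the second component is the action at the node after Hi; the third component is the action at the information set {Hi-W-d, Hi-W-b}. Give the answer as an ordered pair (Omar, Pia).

Trace the play path from the root:
  Pia plays Mid
→ terminal payoff (-2, -3).
(Omar's choice at the node after Hi-W is never reached on this path, so it doesn't affect the outcome.)

(-2, -3)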